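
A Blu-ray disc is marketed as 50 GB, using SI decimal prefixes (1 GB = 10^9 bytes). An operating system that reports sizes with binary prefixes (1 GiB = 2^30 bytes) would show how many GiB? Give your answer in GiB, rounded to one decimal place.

50 GB = 50 × 10^9 bytes = 50,000,000,000 bytes
1 GiB = 1,073,741,824 bytes
50,000,000,000 / 1,073,741,824 = 46.6 GiB

46.6 GiB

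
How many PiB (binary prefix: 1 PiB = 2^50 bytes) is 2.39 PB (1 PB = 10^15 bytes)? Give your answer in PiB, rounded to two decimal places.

2.39 PB = 2.39 × 10^15 bytes = 2,390,000,000,000,000 bytes
1 PiB = 1,125,899,906,842,624 bytes
2,390,000,000,000,000 / 1,125,899,906,842,624 = 2.12 PiB

2.12 PiB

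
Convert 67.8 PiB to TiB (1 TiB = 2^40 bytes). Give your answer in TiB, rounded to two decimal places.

67.8 PiB × 1,125,899,906,842,624 bytes/PiB = 76,336,013,683,929,907.2 bytes
1 TiB = 2^40 bytes = 1,099,511,627,776 bytes
76,336,013,683,929,907.2 / 1,099,511,627,776 = 69,427.20 TiB

69,427.20 TiB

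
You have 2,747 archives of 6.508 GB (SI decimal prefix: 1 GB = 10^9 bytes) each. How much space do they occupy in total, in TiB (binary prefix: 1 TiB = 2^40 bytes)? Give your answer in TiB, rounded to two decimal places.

Total = 2,747 × 6.508 GB = 17877.476 GB
= 17877.476 × 1,000,000,000 bytes = 17,877,476,000,000 bytes
1 TiB = 1,099,511,627,776 bytes
17,877,476,000,000 / 1,099,511,627,776 = 16.26 TiB

16.26 TiB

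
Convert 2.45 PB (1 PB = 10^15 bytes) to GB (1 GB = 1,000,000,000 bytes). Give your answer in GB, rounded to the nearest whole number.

2,450,000 GB

2.45 PB × 1,000,000,000,000,000 bytes/PB = 2,450,000,000,000,000 bytes
1 GB = 1,000,000,000 bytes
2,450,000,000,000,000 / 1,000,000,000 = 2,450,000 GB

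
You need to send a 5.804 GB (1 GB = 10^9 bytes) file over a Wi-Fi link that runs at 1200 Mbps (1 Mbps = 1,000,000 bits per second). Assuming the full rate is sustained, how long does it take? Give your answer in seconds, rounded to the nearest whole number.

5.804 GB = 5,804,000,000 bytes = 46,432,000,000 bits
1200 Mbps = 1,200,000,000 bits/s
time = 46,432,000,000 / 1,200,000,000 = 39 s

39 seconds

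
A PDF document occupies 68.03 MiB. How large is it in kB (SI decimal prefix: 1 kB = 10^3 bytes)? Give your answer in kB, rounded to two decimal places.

68.03 MiB × 1,048,576 bytes/MiB = 71,334,625.28 bytes
1 kB = 10^3 bytes = 1,000 bytes
71,334,625.28 / 1,000 = 71,334.63 kB

71,334.63 kB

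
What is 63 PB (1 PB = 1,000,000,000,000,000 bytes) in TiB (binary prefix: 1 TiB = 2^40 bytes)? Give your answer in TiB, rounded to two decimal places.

57,298.17 TiB

63 PB = 63 × 10^15 bytes = 63,000,000,000,000,000 bytes
1 TiB = 1,099,511,627,776 bytes
63,000,000,000,000,000 / 1,099,511,627,776 = 57,298.17 TiB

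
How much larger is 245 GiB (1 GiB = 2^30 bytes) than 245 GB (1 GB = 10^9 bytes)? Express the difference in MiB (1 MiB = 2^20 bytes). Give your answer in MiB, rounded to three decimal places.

245 GiB = 245 × 1,073,741,824 = 263,066,746,880 bytes
245 GB = 245 × 1,000,000,000 = 245,000,000,000 bytes
difference = 18,066,746,880 bytes
18,066,746,880 / 1,048,576 = 17,229.792 MiB

17,229.792 MiB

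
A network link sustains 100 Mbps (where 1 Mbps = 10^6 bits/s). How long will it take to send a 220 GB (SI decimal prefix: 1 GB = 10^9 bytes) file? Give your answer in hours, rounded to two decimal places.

4.89 hours

220 GB = 220,000,000,000 bytes = 1,760,000,000,000 bits
100 Mbps = 100,000,000 bits/s
time = 1,760,000,000,000 / 100,000,000 = 17,600.0000 s
17,600.0000 s / 3600 = 4.89 hours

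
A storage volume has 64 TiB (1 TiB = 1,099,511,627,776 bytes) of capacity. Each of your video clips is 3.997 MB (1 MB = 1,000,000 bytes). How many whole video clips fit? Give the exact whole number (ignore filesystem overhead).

Capacity: 64 TiB = 70,368,744,177,664 bytes
Per item: 3.997 MB = 3,997,000 bytes
⌊70,368,744,177,664 / 3,997,000⌋ = 17,605,390

17,605,390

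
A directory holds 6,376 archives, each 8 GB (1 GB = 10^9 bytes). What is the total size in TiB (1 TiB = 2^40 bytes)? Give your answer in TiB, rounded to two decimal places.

Total = 6,376 × 8 GB = 51,008 GB
= 51,008 × 1,000,000,000 bytes = 51,008,000,000,000 bytes
1 TiB = 1,099,511,627,776 bytes
51,008,000,000,000 / 1,099,511,627,776 = 46.39 TiB

46.39 TiB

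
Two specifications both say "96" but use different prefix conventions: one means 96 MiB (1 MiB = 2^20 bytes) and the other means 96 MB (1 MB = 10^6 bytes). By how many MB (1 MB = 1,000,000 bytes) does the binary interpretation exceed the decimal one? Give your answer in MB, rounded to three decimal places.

4.663 MB

96 MiB = 96 × 1,048,576 = 100,663,296 bytes
96 MB = 96 × 1,000,000 = 96,000,000 bytes
difference = 4,663,296 bytes
4,663,296 / 1,000,000 = 4.663 MB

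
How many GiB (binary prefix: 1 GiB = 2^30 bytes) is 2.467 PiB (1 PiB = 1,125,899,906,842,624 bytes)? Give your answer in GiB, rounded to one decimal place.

2,586,837.0 GiB

2.467 PiB = 2.467 × 2^50 bytes = 2,777,595,070,180,753.408 bytes
1 GiB = 2^30 bytes = 1,073,741,824 bytes
2,777,595,070,180,753.408 / 1,073,741,824 = 2,586,837.0 GiB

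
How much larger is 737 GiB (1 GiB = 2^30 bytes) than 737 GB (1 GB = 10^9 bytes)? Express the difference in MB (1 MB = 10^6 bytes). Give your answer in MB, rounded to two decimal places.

54,347.72 MB

737 GiB = 737 × 1,073,741,824 = 791,347,724,288 bytes
737 GB = 737 × 1,000,000,000 = 737,000,000,000 bytes
difference = 54,347,724,288 bytes
54,347,724,288 / 1,000,000 = 54,347.72 MB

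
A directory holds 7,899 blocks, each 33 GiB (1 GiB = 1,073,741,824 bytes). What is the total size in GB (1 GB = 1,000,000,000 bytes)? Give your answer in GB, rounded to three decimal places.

Total = 7,899 × 33 GiB = 260,667 GiB
= 260,667 × 1,073,741,824 bytes = 279,889,060,036,608 bytes
1 GB = 1,000,000,000 bytes
279,889,060,036,608 / 1,000,000,000 = 279,889.060 GB

279,889.060 GB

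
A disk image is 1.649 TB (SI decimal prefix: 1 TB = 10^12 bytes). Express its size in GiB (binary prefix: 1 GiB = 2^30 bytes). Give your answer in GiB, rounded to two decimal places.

1.649 TB × 1,000,000,000,000 bytes/TB = 1,649,000,000,000 bytes
1 GiB = 1,073,741,824 bytes
1,649,000,000,000 / 1,073,741,824 = 1,535.75 GiB

1,535.75 GiB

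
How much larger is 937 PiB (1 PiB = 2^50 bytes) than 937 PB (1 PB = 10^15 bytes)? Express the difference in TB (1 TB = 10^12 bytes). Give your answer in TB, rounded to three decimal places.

937 PiB = 937 × 1,125,899,906,842,624 = 1,054,968,212,711,538,688 bytes
937 PB = 937 × 1,000,000,000,000,000 = 937,000,000,000,000,000 bytes
difference = 117,968,212,711,538,688 bytes
117,968,212,711,538,688 / 1,000,000,000,000 = 117,968.213 TB

117,968.213 TB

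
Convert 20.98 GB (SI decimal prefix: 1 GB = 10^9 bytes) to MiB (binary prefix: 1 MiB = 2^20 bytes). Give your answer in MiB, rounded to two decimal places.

20,008.09 MiB

20.98 GB = 20.98 × 10^9 bytes = 20,980,000,000 bytes
1 MiB = 1,048,576 bytes
20,980,000,000 / 1,048,576 = 20,008.09 MiB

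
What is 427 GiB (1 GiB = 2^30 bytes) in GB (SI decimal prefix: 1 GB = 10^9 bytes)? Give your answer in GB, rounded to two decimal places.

427 GiB = 427 × 2^30 bytes = 458,487,758,848 bytes
1 GB = 1,000,000,000 bytes
458,487,758,848 / 1,000,000,000 = 458.49 GB

458.49 GB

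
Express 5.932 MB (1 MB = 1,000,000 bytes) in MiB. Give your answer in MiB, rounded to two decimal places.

5.66 MiB

5.932 MB = 5.932 × 10^6 bytes = 5,932,000 bytes
1 MiB = 2^20 bytes = 1,048,576 bytes
5,932,000 / 1,048,576 = 5.66 MiB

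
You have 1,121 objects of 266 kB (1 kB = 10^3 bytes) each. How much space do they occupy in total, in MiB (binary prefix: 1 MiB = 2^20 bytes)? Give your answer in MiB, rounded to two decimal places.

Total = 1,121 × 266 kB = 298,186 kB
= 298,186 × 1,000 bytes = 298,186,000 bytes
1 MiB = 1,048,576 bytes
298,186,000 / 1,048,576 = 284.37 MiB

284.37 MiB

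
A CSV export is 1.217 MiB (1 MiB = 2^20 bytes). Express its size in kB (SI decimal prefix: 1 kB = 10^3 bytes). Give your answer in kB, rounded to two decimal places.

1.217 MiB × 1,048,576 bytes/MiB = 1,276,116.992 bytes
1 kB = 1,000 bytes
1,276,116.992 / 1,000 = 1,276.12 kB

1,276.12 kB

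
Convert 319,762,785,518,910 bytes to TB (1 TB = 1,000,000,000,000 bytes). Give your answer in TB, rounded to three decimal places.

319,762,785,518,910 bytes given.
1 TB = 10^12 bytes = 1,000,000,000,000 bytes
319,762,785,518,910 / 1,000,000,000,000 = 319.763 TB

319.763 TB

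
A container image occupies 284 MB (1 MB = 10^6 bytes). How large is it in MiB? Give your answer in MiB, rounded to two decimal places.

284 MB = 284 × 10^6 bytes = 284,000,000 bytes
1 MiB = 1,048,576 bytes
284,000,000 / 1,048,576 = 270.84 MiB

270.84 MiB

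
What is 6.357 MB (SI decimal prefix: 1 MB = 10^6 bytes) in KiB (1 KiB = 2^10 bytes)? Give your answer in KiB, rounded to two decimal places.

6,208.01 KiB

6.357 MB = 6.357 × 10^6 bytes = 6,357,000 bytes
1 KiB = 2^10 bytes = 1,024 bytes
6,357,000 / 1,024 = 6,208.01 KiB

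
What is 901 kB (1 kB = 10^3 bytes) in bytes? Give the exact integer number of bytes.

901,000 bytes

901 × 1,000 = 901,000 bytes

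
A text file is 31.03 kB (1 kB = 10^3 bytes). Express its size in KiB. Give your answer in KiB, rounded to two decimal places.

31.03 kB = 31.03 × 10^3 bytes = 31,030 bytes
1 KiB = 1,024 bytes
31,030 / 1,024 = 30.30 KiB

30.30 KiB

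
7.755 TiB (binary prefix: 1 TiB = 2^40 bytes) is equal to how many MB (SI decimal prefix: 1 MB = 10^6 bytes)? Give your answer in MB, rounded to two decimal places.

7.755 TiB = 7.755 × 2^40 bytes = 8,526,712,673,402.88 bytes
1 MB = 1,000,000 bytes
8,526,712,673,402.88 / 1,000,000 = 8,526,712.67 MB

8,526,712.67 MB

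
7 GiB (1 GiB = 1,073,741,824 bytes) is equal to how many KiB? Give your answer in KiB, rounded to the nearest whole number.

7 GiB = 7 × 2^30 bytes = 7,516,192,768 bytes
1 KiB = 2^10 bytes = 1,024 bytes
7,516,192,768 / 1,024 = 7,340,032 KiB

7,340,032 KiB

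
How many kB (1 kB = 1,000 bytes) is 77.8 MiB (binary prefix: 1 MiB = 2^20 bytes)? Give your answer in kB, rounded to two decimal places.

77.8 MiB = 77.8 × 2^20 bytes = 81,579,212.8 bytes
1 kB = 10^3 bytes = 1,000 bytes
81,579,212.8 / 1,000 = 81,579.21 kB

81,579.21 kB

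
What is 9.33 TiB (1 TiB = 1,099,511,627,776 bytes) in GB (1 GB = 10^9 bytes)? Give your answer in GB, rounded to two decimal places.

10,258.44 GB

9.33 TiB = 9.33 × 2^40 bytes = 10,258,443,487,150.08 bytes
1 GB = 1,000,000,000 bytes
10,258,443,487,150.08 / 1,000,000,000 = 10,258.44 GB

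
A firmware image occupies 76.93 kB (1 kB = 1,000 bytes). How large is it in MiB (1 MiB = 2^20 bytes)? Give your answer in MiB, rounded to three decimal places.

76.93 kB × 1,000 bytes/kB = 76,930 bytes
1 MiB = 1,048,576 bytes
76,930 / 1,048,576 = 0.073 MiB

0.073 MiB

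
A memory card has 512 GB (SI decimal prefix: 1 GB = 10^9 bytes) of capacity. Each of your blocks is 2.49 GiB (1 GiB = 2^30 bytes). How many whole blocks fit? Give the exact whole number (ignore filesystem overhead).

191

Capacity: 512 GB = 512,000,000,000 bytes
Per item: 2.49 GiB = 2,673,617,141.76 bytes
⌊512,000,000,000 / 2,673,617,141.76⌋ = 191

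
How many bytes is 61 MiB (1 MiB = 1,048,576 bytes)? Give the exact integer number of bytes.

63,963,136 bytes

61 × 1,048,576 = 63,963,136 bytes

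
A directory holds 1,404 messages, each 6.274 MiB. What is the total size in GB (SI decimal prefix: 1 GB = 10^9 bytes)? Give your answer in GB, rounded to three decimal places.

9.237 GB

Total = 1,404 × 6.274 MiB = 8808.696 MiB
= 8808.696 × 1,048,576 bytes = 9,236,587,216.896 bytes
1 GB = 1,000,000,000 bytes
9,236,587,216.896 / 1,000,000,000 = 9.237 GB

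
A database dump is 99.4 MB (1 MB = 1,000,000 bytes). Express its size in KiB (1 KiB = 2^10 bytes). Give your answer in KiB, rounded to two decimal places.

97,070.31 KiB

99.4 MB = 99.4 × 10^6 bytes = 99,400,000 bytes
1 KiB = 2^10 bytes = 1,024 bytes
99,400,000 / 1,024 = 97,070.31 KiB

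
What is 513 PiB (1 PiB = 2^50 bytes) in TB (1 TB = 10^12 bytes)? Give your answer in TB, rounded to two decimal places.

513 PiB = 513 × 2^50 bytes = 577,586,652,210,266,112 bytes
1 TB = 10^12 bytes = 1,000,000,000,000 bytes
577,586,652,210,266,112 / 1,000,000,000,000 = 577,586.65 TB

577,586.65 TB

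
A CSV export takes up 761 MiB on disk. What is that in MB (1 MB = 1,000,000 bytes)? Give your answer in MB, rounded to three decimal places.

761 MiB × 1,048,576 bytes/MiB = 797,966,336 bytes
1 MB = 1,000,000 bytes
797,966,336 / 1,000,000 = 797.966 MB

797.966 MB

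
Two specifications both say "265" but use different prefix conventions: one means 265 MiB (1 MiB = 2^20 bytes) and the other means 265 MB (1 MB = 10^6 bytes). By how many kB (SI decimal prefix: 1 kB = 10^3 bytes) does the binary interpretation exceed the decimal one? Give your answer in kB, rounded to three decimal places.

265 MiB = 265 × 1,048,576 = 277,872,640 bytes
265 MB = 265 × 1,000,000 = 265,000,000 bytes
difference = 12,872,640 bytes
12,872,640 / 1,000 = 12,872.640 kB

12,872.640 kB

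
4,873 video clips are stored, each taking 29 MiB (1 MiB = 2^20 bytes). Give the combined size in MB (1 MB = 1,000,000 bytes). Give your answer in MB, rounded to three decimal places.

Total = 4,873 × 29 MiB = 141,317 MiB
= 141,317 × 1,048,576 bytes = 148,181,614,592 bytes
1 MB = 1,000,000 bytes
148,181,614,592 / 1,000,000 = 148,181.615 MB

148,181.615 MB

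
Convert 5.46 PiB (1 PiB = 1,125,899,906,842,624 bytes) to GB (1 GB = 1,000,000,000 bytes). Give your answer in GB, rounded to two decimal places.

6,147,413.49 GB

5.46 PiB × 1,125,899,906,842,624 bytes/PiB = 6,147,413,491,360,727.04 bytes
1 GB = 10^9 bytes = 1,000,000,000 bytes
6,147,413,491,360,727.04 / 1,000,000,000 = 6,147,413.49 GB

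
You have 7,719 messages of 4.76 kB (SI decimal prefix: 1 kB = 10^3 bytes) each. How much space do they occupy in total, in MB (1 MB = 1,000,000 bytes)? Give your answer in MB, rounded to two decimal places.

36.74 MB

Total = 7,719 × 4.76 kB = 36742.44 kB
= 36742.44 × 1,000 bytes = 36,742,440 bytes
1 MB = 1,000,000 bytes
36,742,440 / 1,000,000 = 36.74 MB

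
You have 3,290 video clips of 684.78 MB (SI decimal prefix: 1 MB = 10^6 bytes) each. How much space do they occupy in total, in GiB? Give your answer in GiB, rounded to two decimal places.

Total = 3,290 × 684.78 MB = 2252926.2 MB
= 2252926.2 × 1,000,000 bytes = 2,252,926,200,000 bytes
1 GiB = 1,073,741,824 bytes
2,252,926,200,000 / 1,073,741,824 = 2,098.20 GiB

2,098.20 GiB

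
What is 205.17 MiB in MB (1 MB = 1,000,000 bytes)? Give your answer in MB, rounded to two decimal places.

205.17 MiB = 205.17 × 2^20 bytes = 215,136,337.92 bytes
1 MB = 10^6 bytes = 1,000,000 bytes
215,136,337.92 / 1,000,000 = 215.14 MB

215.14 MB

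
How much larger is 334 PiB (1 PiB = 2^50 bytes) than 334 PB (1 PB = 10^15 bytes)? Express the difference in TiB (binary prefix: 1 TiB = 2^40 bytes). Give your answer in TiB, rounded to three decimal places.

334 PiB = 334 × 1,125,899,906,842,624 = 376,050,568,885,436,416 bytes
334 PB = 334 × 1,000,000,000,000,000 = 334,000,000,000,000,000 bytes
difference = 42,050,568,885,436,416 bytes
42,050,568,885,436,416 / 1,099,511,627,776 = 38,244.770 TiB

38,244.770 TiB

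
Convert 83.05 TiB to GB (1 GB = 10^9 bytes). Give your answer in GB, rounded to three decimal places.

91,314.441 GB

83.05 TiB = 83.05 × 2^40 bytes = 91,314,440,686,796.8 bytes
1 GB = 1,000,000,000 bytes
91,314,440,686,796.8 / 1,000,000,000 = 91,314.441 GB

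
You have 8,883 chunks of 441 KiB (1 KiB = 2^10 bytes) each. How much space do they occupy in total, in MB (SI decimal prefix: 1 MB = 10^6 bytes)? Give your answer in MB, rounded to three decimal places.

Total = 8,883 × 441 KiB = 3,917,403 KiB
= 3,917,403 × 1,024 bytes = 4,011,420,672 bytes
1 MB = 1,000,000 bytes
4,011,420,672 / 1,000,000 = 4,011.421 MB

4,011.421 MB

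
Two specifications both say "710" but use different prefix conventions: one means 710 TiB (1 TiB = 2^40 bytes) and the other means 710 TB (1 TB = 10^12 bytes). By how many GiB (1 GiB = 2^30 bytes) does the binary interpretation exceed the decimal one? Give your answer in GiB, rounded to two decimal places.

65,800.97 GiB

710 TiB = 710 × 1,099,511,627,776 = 780,653,255,720,960 bytes
710 TB = 710 × 1,000,000,000,000 = 710,000,000,000,000 bytes
difference = 70,653,255,720,960 bytes
70,653,255,720,960 / 1,073,741,824 = 65,800.97 GiB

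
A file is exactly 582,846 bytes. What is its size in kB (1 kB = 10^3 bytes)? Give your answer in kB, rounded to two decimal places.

582.85 kB

582,846 bytes given.
1 kB = 1,000 bytes
582,846 / 1,000 = 582.85 kB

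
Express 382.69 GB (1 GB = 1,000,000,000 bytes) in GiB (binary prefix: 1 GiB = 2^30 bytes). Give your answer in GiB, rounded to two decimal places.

382.69 GB × 1,000,000,000 bytes/GB = 382,690,000,000 bytes
1 GiB = 2^30 bytes = 1,073,741,824 bytes
382,690,000,000 / 1,073,741,824 = 356.41 GiB

356.41 GiB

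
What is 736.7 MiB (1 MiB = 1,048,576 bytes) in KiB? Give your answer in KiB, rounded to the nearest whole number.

754,381 KiB

736.7 MiB × 1,048,576 bytes/MiB = 772,485,939.2 bytes
1 KiB = 1,024 bytes
772,485,939.2 / 1,024 = 754,381 KiB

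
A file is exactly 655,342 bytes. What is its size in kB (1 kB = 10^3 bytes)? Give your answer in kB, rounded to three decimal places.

655,342 bytes given.
1 kB = 1,000 bytes
655,342 / 1,000 = 655.342 kB

655.342 kB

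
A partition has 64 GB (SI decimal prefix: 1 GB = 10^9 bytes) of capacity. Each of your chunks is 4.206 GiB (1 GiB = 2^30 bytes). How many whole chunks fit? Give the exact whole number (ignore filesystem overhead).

Capacity: 64 GB = 64,000,000,000 bytes
Per item: 4.206 GiB = 4,516,158,111.744 bytes
⌊64,000,000,000 / 4,516,158,111.744⌋ = 14

14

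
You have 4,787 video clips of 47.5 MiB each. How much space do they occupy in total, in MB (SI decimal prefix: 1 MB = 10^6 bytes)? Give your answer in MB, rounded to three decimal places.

Total = 4,787 × 47.5 MiB = 227382.5 MiB
= 227382.5 × 1,048,576 bytes = 238,427,832,320 bytes
1 MB = 1,000,000 bytes
238,427,832,320 / 1,000,000 = 238,427.832 MB

238,427.832 MB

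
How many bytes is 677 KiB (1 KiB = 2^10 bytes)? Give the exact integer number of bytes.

677 × 1,024 = 693,248 bytes

693,248 bytes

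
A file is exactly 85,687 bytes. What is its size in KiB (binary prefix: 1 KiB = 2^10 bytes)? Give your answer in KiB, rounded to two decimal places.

85,687 bytes given.
1 KiB = 2^10 bytes = 1,024 bytes
85,687 / 1,024 = 83.68 KiB

83.68 KiB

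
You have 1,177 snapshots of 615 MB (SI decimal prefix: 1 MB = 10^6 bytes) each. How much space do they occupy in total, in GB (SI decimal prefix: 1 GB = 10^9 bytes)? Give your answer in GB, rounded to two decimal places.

Total = 1,177 × 615 MB = 723,855 MB
= 723,855 × 1,000,000 bytes = 723,855,000,000 bytes
1 GB = 1,000,000,000 bytes
723,855,000,000 / 1,000,000,000 = 723.86 GB

723.86 GB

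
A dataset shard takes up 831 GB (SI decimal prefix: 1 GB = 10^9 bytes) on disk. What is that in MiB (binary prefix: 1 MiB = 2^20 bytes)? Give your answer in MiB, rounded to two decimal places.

831 GB × 1,000,000,000 bytes/GB = 831,000,000,000 bytes
1 MiB = 2^20 bytes = 1,048,576 bytes
831,000,000,000 / 1,048,576 = 792,503.36 MiB

792,503.36 MiB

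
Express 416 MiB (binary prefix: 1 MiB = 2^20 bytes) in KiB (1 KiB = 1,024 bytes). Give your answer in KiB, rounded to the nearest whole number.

425,984 KiB

416 MiB × 1,048,576 bytes/MiB = 436,207,616 bytes
1 KiB = 2^10 bytes = 1,024 bytes
436,207,616 / 1,024 = 425,984 KiB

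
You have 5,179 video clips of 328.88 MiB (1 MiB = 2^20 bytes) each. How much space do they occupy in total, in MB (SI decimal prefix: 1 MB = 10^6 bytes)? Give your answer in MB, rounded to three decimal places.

Total = 5,179 × 328.88 MiB = 1703269.52 MiB
= 1703269.52 × 1,048,576 bytes = 1,786,007,540,203.52 bytes
1 MB = 1,000,000 bytes
1,786,007,540,203.52 / 1,000,000 = 1,786,007.540 MB

1,786,007.540 MB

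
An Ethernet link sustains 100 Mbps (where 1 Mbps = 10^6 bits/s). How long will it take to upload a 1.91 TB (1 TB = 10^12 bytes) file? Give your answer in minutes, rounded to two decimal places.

2,546.67 minutes

1.91 TB = 1,910,000,000,000 bytes = 15,280,000,000,000 bits
100 Mbps = 100,000,000 bits/s
time = 15,280,000,000,000 / 100,000,000 = 152,800.000 s
152,800.000 s / 60 = 2,546.67 minutes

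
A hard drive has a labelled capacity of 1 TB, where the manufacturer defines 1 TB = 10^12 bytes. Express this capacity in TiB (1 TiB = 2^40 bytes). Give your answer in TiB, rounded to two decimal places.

0.91 TiB

1 TB × 1,000,000,000,000 bytes/TB = 1,000,000,000,000 bytes
1 TiB = 1,099,511,627,776 bytes
1,000,000,000,000 / 1,099,511,627,776 = 0.91 TiB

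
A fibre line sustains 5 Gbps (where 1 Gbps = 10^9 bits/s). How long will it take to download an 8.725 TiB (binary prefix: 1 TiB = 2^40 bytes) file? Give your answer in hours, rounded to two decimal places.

8.725 TiB = 9,593,238,952,345.6 bytes = 76,745,911,618,764.8 bits
5 Gbps = 5,000,000,000 bits/s
time = 76,745,911,618,764.8 / 5,000,000,000 = 15,349.1823 s
15,349.1823 s / 3600 = 4.26 hours

4.26 hours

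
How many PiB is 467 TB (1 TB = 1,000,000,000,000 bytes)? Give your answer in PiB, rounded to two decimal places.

0.41 PiB

467 TB × 1,000,000,000,000 bytes/TB = 467,000,000,000,000 bytes
1 PiB = 1,125,899,906,842,624 bytes
467,000,000,000,000 / 1,125,899,906,842,624 = 0.41 PiB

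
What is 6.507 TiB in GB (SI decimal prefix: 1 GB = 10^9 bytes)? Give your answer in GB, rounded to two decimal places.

7,154.52 GB

6.507 TiB = 6.507 × 2^40 bytes = 7,154,522,161,938.432 bytes
1 GB = 1,000,000,000 bytes
7,154,522,161,938.432 / 1,000,000,000 = 7,154.52 GB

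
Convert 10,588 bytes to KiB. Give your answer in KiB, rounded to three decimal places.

10.340 KiB

10,588 bytes given.
1 KiB = 1,024 bytes
10,588 / 1,024 = 10.340 KiB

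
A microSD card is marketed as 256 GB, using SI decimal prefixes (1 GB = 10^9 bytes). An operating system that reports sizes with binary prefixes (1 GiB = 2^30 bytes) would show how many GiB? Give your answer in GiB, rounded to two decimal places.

256 GB = 256 × 10^9 bytes = 256,000,000,000 bytes
1 GiB = 2^30 bytes = 1,073,741,824 bytes
256,000,000,000 / 1,073,741,824 = 238.42 GiB

238.42 GiB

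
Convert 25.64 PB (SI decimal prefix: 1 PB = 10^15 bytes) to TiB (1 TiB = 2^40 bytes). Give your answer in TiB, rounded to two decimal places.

23,319.44 TiB

25.64 PB = 25.64 × 10^15 bytes = 25,640,000,000,000,000 bytes
1 TiB = 2^40 bytes = 1,099,511,627,776 bytes
25,640,000,000,000,000 / 1,099,511,627,776 = 23,319.44 TiB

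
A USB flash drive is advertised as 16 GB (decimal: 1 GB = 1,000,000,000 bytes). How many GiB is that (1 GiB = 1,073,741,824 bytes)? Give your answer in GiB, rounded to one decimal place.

14.9 GiB

16 GB = 16 × 10^9 bytes = 16,000,000,000 bytes
1 GiB = 2^30 bytes = 1,073,741,824 bytes
16,000,000,000 / 1,073,741,824 = 14.9 GiB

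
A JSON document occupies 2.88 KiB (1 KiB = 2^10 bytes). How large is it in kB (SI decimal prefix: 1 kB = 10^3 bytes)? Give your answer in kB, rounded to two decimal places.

2.88 KiB = 2.88 × 2^10 bytes = 2,949.12 bytes
1 kB = 1,000 bytes
2,949.12 / 1,000 = 2.95 kB

2.95 kB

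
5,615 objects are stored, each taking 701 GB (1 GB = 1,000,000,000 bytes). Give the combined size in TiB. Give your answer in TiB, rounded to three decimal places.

Total = 5,615 × 701 GB = 3,936,115 GB
= 3,936,115 × 1,000,000,000 bytes = 3,936,115,000,000,000 bytes
1 TiB = 1,099,511,627,776 bytes
3,936,115,000,000,000 / 1,099,511,627,776 = 3,579.876 TiB

3,579.876 TiB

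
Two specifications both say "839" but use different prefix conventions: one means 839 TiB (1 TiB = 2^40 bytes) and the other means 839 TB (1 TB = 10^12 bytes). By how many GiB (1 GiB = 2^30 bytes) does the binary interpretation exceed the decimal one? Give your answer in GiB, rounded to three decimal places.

839 TiB = 839 × 1,099,511,627,776 = 922,490,255,704,064 bytes
839 TB = 839 × 1,000,000,000,000 = 839,000,000,000,000 bytes
difference = 83,490,255,704,064 bytes
83,490,255,704,064 / 1,073,741,824 = 77,756.360 GiB

77,756.360 GiB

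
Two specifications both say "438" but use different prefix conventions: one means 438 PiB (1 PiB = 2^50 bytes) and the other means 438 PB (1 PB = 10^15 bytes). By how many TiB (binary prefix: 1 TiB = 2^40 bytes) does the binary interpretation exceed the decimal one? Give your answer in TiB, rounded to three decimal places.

438 PiB = 438 × 1,125,899,906,842,624 = 493,144,159,197,069,312 bytes
438 PB = 438 × 1,000,000,000,000,000 = 438,000,000,000,000,000 bytes
difference = 55,144,159,197,069,312 bytes
55,144,159,197,069,312 / 1,099,511,627,776 = 50,153.321 TiB

50,153.321 TiB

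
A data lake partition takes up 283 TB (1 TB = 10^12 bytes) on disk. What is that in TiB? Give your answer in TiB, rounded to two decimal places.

257.39 TiB

283 TB × 1,000,000,000,000 bytes/TB = 283,000,000,000,000 bytes
1 TiB = 1,099,511,627,776 bytes
283,000,000,000,000 / 1,099,511,627,776 = 257.39 TiB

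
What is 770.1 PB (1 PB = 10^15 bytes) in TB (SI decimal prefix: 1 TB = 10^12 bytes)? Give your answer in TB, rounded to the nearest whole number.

770,100 TB

770.1 PB = 770.1 × 10^15 bytes = 770,100,000,000,000,000 bytes
1 TB = 10^12 bytes = 1,000,000,000,000 bytes
770,100,000,000,000,000 / 1,000,000,000,000 = 770,100 TB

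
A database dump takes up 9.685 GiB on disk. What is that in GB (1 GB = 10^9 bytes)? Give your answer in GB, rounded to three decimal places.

9.685 GiB × 1,073,741,824 bytes/GiB = 10,399,189,565.44 bytes
1 GB = 1,000,000,000 bytes
10,399,189,565.44 / 1,000,000,000 = 10.399 GB

10.399 GB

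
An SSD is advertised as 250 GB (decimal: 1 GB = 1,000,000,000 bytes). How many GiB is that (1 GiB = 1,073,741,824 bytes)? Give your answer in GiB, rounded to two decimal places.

232.83 GiB

250 GB = 250 × 10^9 bytes = 250,000,000,000 bytes
1 GiB = 2^30 bytes = 1,073,741,824 bytes
250,000,000,000 / 1,073,741,824 = 232.83 GiB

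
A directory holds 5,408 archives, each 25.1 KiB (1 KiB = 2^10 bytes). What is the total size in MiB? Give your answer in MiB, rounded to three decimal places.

132.559 MiB

Total = 5,408 × 25.1 KiB = 135740.8 KiB
= 135740.8 × 1,024 bytes = 138,998,579.2 bytes
1 MiB = 1,048,576 bytes
138,998,579.2 / 1,048,576 = 132.559 MiB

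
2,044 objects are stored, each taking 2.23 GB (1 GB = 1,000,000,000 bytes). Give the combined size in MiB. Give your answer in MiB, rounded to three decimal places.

4,346,961.975 MiB

Total = 2,044 × 2.23 GB = 4558.12 GB
= 4558.12 × 1,000,000,000 bytes = 4,558,120,000,000 bytes
1 MiB = 1,048,576 bytes
4,558,120,000,000 / 1,048,576 = 4,346,961.975 MiB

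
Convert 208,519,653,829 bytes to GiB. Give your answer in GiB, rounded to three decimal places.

194.199 GiB

208,519,653,829 bytes given.
1 GiB = 2^30 bytes = 1,073,741,824 bytes
208,519,653,829 / 1,073,741,824 = 194.199 GiB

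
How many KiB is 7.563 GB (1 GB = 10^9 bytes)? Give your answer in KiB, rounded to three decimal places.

7,385,742.188 KiB

7.563 GB × 1,000,000,000 bytes/GB = 7,563,000,000 bytes
1 KiB = 1,024 bytes
7,563,000,000 / 1,024 = 7,385,742.188 KiB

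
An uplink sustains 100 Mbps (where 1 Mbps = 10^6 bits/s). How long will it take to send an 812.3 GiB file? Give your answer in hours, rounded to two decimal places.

812.3 GiB = 872,200,483,635.2 bytes = 6,977,603,869,081.6 bits
100 Mbps = 100,000,000 bits/s
time = 6,977,603,869,081.6 / 100,000,000 = 69,776.0387 s
69,776.0387 s / 3600 = 19.38 hours

19.38 hours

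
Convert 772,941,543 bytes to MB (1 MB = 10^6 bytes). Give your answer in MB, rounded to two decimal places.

772.94 MB

772,941,543 bytes given.
1 MB = 1,000,000 bytes
772,941,543 / 1,000,000 = 772.94 MB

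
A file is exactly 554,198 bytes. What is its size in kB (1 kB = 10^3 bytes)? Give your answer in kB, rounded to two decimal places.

554.20 kB

554,198 bytes given.
1 kB = 1,000 bytes
554,198 / 1,000 = 554.20 kB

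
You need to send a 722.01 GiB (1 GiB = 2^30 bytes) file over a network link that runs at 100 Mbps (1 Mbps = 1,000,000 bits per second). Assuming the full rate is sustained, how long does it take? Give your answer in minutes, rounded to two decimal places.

1,033.67 minutes

722.01 GiB = 775,252,334,346.24 bytes = 6,202,018,674,769.92 bits
100 Mbps = 100,000,000 bits/s
time = 6,202,018,674,769.92 / 100,000,000 = 62,020.187 s
62,020.187 s / 60 = 1,033.67 minutes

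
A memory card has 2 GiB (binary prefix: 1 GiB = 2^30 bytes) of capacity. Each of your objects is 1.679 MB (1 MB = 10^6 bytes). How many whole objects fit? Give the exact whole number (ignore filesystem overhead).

1,279

Capacity: 2 GiB = 2,147,483,648 bytes
Per item: 1.679 MB = 1,679,000 bytes
⌊2,147,483,648 / 1,679,000⌋ = 1,279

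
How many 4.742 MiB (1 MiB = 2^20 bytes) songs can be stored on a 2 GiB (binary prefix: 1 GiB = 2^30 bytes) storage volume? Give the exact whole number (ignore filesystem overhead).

431

Capacity: 2 GiB = 2,147,483,648 bytes
Per item: 4.742 MiB = 4,972,347.392 bytes
⌊2,147,483,648 / 4,972,347.392⌋ = 431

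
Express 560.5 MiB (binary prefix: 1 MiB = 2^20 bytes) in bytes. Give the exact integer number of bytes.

560.5 × 1,048,576 = 587,726,848 bytes  (1 MiB = 2^20 bytes)

587,726,848 bytes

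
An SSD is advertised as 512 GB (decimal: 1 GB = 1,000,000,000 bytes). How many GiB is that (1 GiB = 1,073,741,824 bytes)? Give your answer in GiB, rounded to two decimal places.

512 GB × 1,000,000,000 bytes/GB = 512,000,000,000 bytes
1 GiB = 1,073,741,824 bytes
512,000,000,000 / 1,073,741,824 = 476.84 GiB

476.84 GiB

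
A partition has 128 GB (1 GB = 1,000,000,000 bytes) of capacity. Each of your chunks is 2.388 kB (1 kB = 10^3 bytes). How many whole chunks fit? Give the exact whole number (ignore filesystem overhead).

53,601,340

Capacity: 128 GB = 128,000,000,000 bytes
Per item: 2.388 kB = 2,388 bytes
⌊128,000,000,000 / 2,388⌋ = 53,601,340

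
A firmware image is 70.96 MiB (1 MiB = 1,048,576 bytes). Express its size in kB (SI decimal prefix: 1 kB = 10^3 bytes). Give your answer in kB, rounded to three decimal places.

70.96 MiB × 1,048,576 bytes/MiB = 74,406,952.96 bytes
1 kB = 1,000 bytes
74,406,952.96 / 1,000 = 74,406.953 kB

74,406.953 kB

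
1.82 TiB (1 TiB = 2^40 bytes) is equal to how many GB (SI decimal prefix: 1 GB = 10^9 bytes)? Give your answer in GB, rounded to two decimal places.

1.82 TiB = 1.82 × 2^40 bytes = 2,001,111,162,552.32 bytes
1 GB = 1,000,000,000 bytes
2,001,111,162,552.32 / 1,000,000,000 = 2,001.11 GB

2,001.11 GB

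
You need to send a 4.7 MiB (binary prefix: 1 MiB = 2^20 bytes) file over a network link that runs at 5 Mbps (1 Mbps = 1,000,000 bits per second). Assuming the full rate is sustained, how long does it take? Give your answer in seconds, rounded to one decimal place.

4.7 MiB = 4,928,307.2 bytes = 39,426,457.6 bits
5 Mbps = 5,000,000 bits/s
time = 39,426,457.6 / 5,000,000 = 7.9 s

7.9 seconds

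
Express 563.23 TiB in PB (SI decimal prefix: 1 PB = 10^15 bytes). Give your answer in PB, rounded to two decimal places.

0.62 PB

563.23 TiB × 1,099,511,627,776 bytes/TiB = 619,277,934,112,276.48 bytes
1 PB = 10^15 bytes = 1,000,000,000,000,000 bytes
619,277,934,112,276.48 / 1,000,000,000,000,000 = 0.62 PB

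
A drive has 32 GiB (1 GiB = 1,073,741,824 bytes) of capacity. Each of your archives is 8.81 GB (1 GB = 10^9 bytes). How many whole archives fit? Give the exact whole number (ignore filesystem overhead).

3

Capacity: 32 GiB = 34,359,738,368 bytes
Per item: 8.81 GB = 8,810,000,000 bytes
⌊34,359,738,368 / 8,810,000,000⌋ = 3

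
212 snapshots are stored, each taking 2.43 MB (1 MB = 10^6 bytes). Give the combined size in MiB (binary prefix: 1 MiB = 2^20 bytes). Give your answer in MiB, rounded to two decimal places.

Total = 212 × 2.43 MB = 515.16 MB
= 515.16 × 1,000,000 bytes = 515,160,000 bytes
1 MiB = 1,048,576 bytes
515,160,000 / 1,048,576 = 491.29 MiB

491.29 MiB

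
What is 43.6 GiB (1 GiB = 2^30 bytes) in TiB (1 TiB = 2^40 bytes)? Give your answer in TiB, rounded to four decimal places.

43.6 GiB × 1,073,741,824 bytes/GiB = 46,815,143,526.4 bytes
1 TiB = 1,099,511,627,776 bytes
46,815,143,526.4 / 1,099,511,627,776 = 0.0426 TiB

0.0426 TiB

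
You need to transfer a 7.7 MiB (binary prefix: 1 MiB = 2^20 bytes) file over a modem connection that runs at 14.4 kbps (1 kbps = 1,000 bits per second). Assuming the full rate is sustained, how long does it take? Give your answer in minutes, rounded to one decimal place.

7.7 MiB = 8,074,035.2 bytes = 64,592,281.6 bits
14.4 kbps = 14,400 bits/s
time = 64,592,281.6 / 14,400 = 4,485.58 s
4,485.58 s / 60 = 74.8 minutes

74.8 minutes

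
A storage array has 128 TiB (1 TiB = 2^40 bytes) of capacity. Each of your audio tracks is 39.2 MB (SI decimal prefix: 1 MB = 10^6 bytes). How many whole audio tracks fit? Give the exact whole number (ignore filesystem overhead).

Capacity: 128 TiB = 140,737,488,355,328 bytes
Per item: 39.2 MB = 39,200,000 bytes
⌊140,737,488,355,328 / 39,200,000⌋ = 3,590,242

3,590,242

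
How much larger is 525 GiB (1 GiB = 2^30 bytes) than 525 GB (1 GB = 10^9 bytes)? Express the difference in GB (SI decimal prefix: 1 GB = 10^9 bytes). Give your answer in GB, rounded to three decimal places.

525 GiB = 525 × 1,073,741,824 = 563,714,457,600 bytes
525 GB = 525 × 1,000,000,000 = 525,000,000,000 bytes
difference = 38,714,457,600 bytes
38,714,457,600 / 1,000,000,000 = 38.714 GB

38.714 GB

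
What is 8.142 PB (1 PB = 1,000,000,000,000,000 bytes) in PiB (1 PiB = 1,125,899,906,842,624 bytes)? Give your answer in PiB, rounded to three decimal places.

8.142 PB = 8.142 × 10^15 bytes = 8,142,000,000,000,000 bytes
1 PiB = 1,125,899,906,842,624 bytes
8,142,000,000,000,000 / 1,125,899,906,842,624 = 7.232 PiB

7.232 PiB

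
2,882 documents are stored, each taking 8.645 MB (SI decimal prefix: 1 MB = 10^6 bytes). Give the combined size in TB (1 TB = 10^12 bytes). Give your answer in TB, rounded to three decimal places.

Total = 2,882 × 8.645 MB = 24914.89 MB
= 24914.89 × 1,000,000 bytes = 24,914,890,000 bytes
1 TB = 1,000,000,000,000 bytes
24,914,890,000 / 1,000,000,000,000 = 0.025 TB

0.025 TB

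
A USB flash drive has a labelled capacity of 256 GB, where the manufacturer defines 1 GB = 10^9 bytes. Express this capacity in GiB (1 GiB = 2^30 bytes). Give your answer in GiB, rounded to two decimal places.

238.42 GiB

256 GB × 1,000,000,000 bytes/GB = 256,000,000,000 bytes
1 GiB = 2^30 bytes = 1,073,741,824 bytes
256,000,000,000 / 1,073,741,824 = 238.42 GiB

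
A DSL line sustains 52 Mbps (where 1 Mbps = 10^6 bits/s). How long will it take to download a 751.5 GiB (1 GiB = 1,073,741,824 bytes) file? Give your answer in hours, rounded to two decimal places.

751.5 GiB = 806,916,980,736 bytes = 6,455,335,845,888 bits
52 Mbps = 52,000,000 bits/s
time = 6,455,335,845,888 / 52,000,000 = 124,141.0740 s
124,141.0740 s / 3600 = 34.48 hours

34.48 hours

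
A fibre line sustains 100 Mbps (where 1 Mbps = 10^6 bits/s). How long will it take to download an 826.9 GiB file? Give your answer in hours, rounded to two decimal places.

19.73 hours

826.9 GiB = 887,877,114,265.6 bytes = 7,103,016,914,124.8 bits
100 Mbps = 100,000,000 bits/s
time = 7,103,016,914,124.8 / 100,000,000 = 71,030.1691 s
71,030.1691 s / 3600 = 19.73 hours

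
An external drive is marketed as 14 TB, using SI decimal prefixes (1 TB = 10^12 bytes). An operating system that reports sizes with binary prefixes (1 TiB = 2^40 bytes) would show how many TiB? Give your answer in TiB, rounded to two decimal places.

14 TB × 1,000,000,000,000 bytes/TB = 14,000,000,000,000 bytes
1 TiB = 2^40 bytes = 1,099,511,627,776 bytes
14,000,000,000,000 / 1,099,511,627,776 = 12.73 TiB

12.73 TiB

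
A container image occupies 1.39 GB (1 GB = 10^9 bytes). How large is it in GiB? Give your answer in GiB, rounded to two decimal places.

1.29 GiB

1.39 GB × 1,000,000,000 bytes/GB = 1,390,000,000 bytes
1 GiB = 2^30 bytes = 1,073,741,824 bytes
1,390,000,000 / 1,073,741,824 = 1.29 GiB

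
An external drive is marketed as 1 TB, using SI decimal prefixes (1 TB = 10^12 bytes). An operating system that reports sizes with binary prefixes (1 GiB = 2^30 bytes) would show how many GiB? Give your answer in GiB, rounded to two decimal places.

931.32 GiB

1 TB = 1 × 10^12 bytes = 1,000,000,000,000 bytes
1 GiB = 2^30 bytes = 1,073,741,824 bytes
1,000,000,000,000 / 1,073,741,824 = 931.32 GiB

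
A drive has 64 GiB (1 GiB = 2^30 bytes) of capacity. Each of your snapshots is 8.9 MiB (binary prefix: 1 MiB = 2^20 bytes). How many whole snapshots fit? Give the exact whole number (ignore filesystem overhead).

7,363

Capacity: 64 GiB = 68,719,476,736 bytes
Per item: 8.9 MiB = 9,332,326.4 bytes
⌊68,719,476,736 / 9,332,326.4⌋ = 7,363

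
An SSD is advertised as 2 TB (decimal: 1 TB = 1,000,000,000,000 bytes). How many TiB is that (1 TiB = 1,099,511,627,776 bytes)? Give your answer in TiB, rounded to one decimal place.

1.8 TiB

2 TB = 2 × 10^12 bytes = 2,000,000,000,000 bytes
1 TiB = 1,099,511,627,776 bytes
2,000,000,000,000 / 1,099,511,627,776 = 1.8 TiB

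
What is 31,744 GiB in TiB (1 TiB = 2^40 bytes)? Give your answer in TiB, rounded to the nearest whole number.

31 TiB

31,744 GiB = 31,744 × 2^30 bytes = 34,084,860,461,056 bytes
1 TiB = 1,099,511,627,776 bytes
34,084,860,461,056 / 1,099,511,627,776 = 31 TiB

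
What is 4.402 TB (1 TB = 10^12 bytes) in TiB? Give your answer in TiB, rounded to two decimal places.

4.402 TB = 4.402 × 10^12 bytes = 4,402,000,000,000 bytes
1 TiB = 2^40 bytes = 1,099,511,627,776 bytes
4,402,000,000,000 / 1,099,511,627,776 = 4.00 TiB

4.00 TiB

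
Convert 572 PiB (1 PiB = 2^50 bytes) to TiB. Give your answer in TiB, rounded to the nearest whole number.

585,728 TiB

572 PiB = 572 × 2^50 bytes = 644,014,746,713,980,928 bytes
1 TiB = 1,099,511,627,776 bytes
644,014,746,713,980,928 / 1,099,511,627,776 = 585,728 TiB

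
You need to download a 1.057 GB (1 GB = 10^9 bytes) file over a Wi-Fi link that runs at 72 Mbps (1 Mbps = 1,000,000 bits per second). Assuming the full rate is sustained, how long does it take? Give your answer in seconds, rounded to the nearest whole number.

117 seconds

1.057 GB = 1,057,000,000 bytes = 8,456,000,000 bits
72 Mbps = 72,000,000 bits/s
time = 8,456,000,000 / 72,000,000 = 117 s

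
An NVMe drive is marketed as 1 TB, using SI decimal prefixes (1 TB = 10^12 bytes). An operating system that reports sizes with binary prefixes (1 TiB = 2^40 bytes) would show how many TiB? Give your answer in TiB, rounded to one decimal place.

1 TB × 1,000,000,000,000 bytes/TB = 1,000,000,000,000 bytes
1 TiB = 2^40 bytes = 1,099,511,627,776 bytes
1,000,000,000,000 / 1,099,511,627,776 = 0.9 TiB

0.9 TiB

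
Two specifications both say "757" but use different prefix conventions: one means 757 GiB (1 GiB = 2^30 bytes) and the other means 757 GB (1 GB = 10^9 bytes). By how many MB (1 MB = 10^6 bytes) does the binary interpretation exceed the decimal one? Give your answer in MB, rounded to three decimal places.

757 GiB = 757 × 1,073,741,824 = 812,822,560,768 bytes
757 GB = 757 × 1,000,000,000 = 757,000,000,000 bytes
difference = 55,822,560,768 bytes
55,822,560,768 / 1,000,000 = 55,822.561 MB

55,822.561 MB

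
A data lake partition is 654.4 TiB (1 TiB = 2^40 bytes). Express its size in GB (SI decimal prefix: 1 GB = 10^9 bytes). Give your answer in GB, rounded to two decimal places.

654.4 TiB × 1,099,511,627,776 bytes/TiB = 719,520,409,216,614.4 bytes
1 GB = 1,000,000,000 bytes
719,520,409,216,614.4 / 1,000,000,000 = 719,520.41 GB

719,520.41 GB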